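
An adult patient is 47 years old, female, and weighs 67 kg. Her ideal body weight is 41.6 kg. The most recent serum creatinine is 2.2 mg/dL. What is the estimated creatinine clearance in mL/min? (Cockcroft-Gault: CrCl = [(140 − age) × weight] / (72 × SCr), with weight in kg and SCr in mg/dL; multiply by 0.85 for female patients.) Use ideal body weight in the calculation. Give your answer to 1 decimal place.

CrCl = (140 − 47) × 41.6 / (72 × 2.2) × 0.85 = 3868.8 / 158.40 × 0.85 ≈ 20.8 mL/min

20.8 mL/min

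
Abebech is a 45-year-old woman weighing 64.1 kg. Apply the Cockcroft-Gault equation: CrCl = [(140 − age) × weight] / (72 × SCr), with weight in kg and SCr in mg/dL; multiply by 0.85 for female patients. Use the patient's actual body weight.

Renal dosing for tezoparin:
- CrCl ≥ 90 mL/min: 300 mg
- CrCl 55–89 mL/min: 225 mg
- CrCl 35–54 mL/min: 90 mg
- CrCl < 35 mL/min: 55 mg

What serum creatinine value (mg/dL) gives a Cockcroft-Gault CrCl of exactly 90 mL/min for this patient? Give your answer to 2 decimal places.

0.80 mg/dL

Standard dose requires CrCl ≥ 90 mL/min.
Set (140 − 45) × 64.1 × 0.85 / (72 × SCr) = 90
SCr = (140 − 45) × 64.1 × 0.85 / (72 × 90) = 0.799 mg/dL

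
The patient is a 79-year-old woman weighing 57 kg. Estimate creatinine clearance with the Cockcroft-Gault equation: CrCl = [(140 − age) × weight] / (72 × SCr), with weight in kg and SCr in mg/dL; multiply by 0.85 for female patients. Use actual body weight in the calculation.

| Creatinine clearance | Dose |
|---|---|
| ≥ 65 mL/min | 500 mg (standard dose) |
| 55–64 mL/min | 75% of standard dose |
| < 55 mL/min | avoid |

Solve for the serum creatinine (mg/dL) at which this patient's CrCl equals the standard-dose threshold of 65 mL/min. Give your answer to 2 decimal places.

Standard dose requires CrCl ≥ 65 mL/min.
Set (140 − 79) × 57 × 0.85 / (72 × SCr) = 65
SCr = (140 − 79) × 57 × 0.85 / (72 × 65) = 0.632 mg/dL

0.63 mg/dL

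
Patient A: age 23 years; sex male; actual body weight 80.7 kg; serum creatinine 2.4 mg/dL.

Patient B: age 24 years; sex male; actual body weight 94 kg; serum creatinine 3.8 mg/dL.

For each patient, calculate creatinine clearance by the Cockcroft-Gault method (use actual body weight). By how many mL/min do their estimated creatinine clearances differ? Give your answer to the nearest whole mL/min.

15 mL/min

Patient A: CrCl = (140 − 23) × 80.7 / (72 × 2.4) = 9441.9 / 172.80 ≈ 54.6 mL/min
Patient B: CrCl = (140 − 24) × 94 / (72 × 3.8) = 10904.0 / 273.60 ≈ 39.9 mL/min
|54.6 − 39.9| = 14.7 mL/min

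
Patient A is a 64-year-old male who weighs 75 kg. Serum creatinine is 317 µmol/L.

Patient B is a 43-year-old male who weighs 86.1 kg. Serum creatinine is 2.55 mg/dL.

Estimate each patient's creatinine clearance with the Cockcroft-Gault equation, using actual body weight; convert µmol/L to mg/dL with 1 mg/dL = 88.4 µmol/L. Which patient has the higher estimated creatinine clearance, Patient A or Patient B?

Patient B

Patient A: SCr = 317 / 88.4 = 3.586 mg/dL
Patient A: CrCl = (140 − 64) × 75 / (72 × 3.586) = 5700.0 / 258.19 ≈ 22.1 mL/min
Patient B: CrCl = (140 − 43) × 86.1 / (72 × 2.55) = 8351.7 / 183.60 ≈ 45.5 mL/min
22.1 vs 45.5 mL/min → Patient B is higher.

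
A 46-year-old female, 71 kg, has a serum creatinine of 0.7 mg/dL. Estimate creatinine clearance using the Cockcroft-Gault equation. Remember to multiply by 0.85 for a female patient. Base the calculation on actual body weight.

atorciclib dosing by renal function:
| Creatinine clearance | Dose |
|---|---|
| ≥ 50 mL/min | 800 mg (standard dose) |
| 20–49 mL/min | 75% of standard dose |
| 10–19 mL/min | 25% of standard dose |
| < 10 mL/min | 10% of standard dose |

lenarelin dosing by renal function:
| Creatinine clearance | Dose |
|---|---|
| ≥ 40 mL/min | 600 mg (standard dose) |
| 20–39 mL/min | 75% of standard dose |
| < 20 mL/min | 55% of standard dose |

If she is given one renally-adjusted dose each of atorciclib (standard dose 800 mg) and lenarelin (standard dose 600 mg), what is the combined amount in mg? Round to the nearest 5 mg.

1400 mg

CrCl = (140 − 46) × 71 / (72 × 0.7) × 0.85 = 6674.0 / 50.40 × 0.85 ≈ 112.6 mL/min
CrCl ≈ 113 mL/min.
atorciclib: ≥ 50 mL/min → 100% of 800 mg = 800 mg.
lenarelin: ≥ 40 mL/min → 100% of 600 mg = 600 mg.
Total = 800 + 600 = 1400 mg.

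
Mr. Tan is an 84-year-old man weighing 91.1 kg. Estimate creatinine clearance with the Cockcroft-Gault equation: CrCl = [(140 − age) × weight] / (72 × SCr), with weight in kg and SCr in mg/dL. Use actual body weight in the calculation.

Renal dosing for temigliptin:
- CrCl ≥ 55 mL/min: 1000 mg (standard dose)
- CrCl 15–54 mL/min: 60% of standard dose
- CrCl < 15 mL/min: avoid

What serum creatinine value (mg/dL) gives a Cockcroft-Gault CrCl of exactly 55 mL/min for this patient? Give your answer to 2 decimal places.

1.29 mg/dL

Standard dose requires CrCl ≥ 55 mL/min.
Set (140 − 84) × 91.1 / (72 × SCr) = 55
SCr = (140 − 84) × 91.1 / (72 × 55) = 1.288 mg/dL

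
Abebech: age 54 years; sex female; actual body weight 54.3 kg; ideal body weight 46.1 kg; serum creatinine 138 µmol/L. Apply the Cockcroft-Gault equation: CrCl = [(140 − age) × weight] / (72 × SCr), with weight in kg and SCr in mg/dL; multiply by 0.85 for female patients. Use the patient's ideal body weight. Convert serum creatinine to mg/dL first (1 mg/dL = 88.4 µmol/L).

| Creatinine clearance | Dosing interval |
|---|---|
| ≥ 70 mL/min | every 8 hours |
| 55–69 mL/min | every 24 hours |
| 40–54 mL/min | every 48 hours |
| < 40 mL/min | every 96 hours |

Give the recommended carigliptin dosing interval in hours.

every 96 hours

SCr = 138 / 88.4 = 1.561 mg/dL
CrCl = (140 − 54) × 46.1 / (72 × 1.561) × 0.85 = 3964.6 / 112.39 × 0.85 ≈ 30.0 mL/min
CrCl ≈ 30 mL/min → bracket < 40 mL/min → every 96 hours.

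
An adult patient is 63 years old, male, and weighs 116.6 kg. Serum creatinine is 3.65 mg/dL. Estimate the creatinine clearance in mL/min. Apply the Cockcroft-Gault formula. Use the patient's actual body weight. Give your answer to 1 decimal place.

CrCl = (140 − 63) × 116.6 / (72 × 3.65) = 8978.2 / 262.80 ≈ 34.2 mL/min

34.2 mL/min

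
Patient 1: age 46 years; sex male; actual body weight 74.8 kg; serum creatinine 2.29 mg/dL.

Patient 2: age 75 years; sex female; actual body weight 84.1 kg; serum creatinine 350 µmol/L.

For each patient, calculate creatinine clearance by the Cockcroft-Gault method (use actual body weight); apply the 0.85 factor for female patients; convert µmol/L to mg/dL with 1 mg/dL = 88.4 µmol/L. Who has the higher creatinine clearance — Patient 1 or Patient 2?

Patient 1: CrCl = (140 − 46) × 74.8 / (72 × 2.29) = 7031.2 / 164.88 ≈ 42.6 mL/min
Patient 2: SCr = 350 / 88.4 = 3.959 mg/dL
Patient 2: CrCl = (140 − 75) × 84.1 / (72 × 3.959) × 0.85 = 5466.5 / 285.05 × 0.85 ≈ 16.3 mL/min
42.6 vs 16.3 mL/min → Patient 1 is higher.

Patient 1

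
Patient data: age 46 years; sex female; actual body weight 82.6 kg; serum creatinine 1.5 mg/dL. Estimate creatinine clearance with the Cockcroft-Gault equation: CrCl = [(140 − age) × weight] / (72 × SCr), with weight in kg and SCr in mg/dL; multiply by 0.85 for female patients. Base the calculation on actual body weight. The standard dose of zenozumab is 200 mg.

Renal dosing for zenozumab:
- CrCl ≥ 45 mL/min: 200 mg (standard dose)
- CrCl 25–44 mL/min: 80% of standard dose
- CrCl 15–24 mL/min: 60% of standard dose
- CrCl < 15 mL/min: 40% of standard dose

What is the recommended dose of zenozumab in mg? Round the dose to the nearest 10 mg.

CrCl = (140 − 46) × 82.6 / (72 × 1.5) × 0.85 = 7764.4 / 108.00 × 0.85 ≈ 61.1 mL/min
CrCl ≈ 61 mL/min → bracket ≥ 45 mL/min.
100% of 200 mg = 200 mg

200 mg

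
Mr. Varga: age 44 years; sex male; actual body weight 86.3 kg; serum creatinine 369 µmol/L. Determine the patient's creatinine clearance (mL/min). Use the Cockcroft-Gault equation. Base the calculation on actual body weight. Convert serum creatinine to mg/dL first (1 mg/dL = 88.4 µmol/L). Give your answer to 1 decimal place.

SCr = 369 / 88.4 = 4.174 mg/dL
CrCl = (140 − 44) × 86.3 / (72 × 4.174) = 8284.8 / 300.53 ≈ 27.6 mL/min

27.6 mL/min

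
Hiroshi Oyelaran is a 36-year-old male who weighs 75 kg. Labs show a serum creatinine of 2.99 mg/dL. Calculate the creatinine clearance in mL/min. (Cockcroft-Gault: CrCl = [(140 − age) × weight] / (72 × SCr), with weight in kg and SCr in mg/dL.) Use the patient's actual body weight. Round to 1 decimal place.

36.2 mL/min

CrCl = (140 − 36) × 75 / (72 × 2.99) = 7800.0 / 215.28 ≈ 36.2 mL/min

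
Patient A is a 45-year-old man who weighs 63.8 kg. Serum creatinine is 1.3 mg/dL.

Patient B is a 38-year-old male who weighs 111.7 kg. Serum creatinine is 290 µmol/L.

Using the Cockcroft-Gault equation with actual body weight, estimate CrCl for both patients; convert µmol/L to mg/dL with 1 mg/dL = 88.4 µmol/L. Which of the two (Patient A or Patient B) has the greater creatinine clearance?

Patient A

Patient A: CrCl = (140 − 45) × 63.8 / (72 × 1.3) = 6061.0 / 93.60 ≈ 64.8 mL/min
Patient B: SCr = 290 / 88.4 = 3.281 mg/dL
Patient B: CrCl = (140 − 38) × 111.7 / (72 × 3.281) = 11393.4 / 236.23 ≈ 48.2 mL/min
64.8 vs 48.2 mL/min → Patient A is higher.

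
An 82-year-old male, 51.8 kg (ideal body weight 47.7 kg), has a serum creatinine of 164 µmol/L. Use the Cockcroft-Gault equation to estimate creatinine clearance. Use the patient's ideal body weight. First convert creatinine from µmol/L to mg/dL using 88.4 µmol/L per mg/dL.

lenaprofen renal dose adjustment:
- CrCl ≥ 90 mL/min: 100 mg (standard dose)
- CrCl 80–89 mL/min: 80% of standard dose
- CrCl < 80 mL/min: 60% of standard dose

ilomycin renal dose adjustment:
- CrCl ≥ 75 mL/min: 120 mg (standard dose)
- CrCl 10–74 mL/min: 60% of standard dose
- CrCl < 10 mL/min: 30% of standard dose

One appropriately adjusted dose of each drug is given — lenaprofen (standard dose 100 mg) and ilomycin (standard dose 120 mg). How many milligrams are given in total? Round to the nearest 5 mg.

SCr = 164 / 88.4 = 1.855 mg/dL
CrCl = (140 − 82) × 47.7 / (72 × 1.855) = 2766.6 / 133.56 ≈ 20.7 mL/min
CrCl ≈ 21 mL/min.
lenaprofen: < 80 mL/min → 60% of 100 mg = 60 mg.
ilomycin: 10–74 mL/min → 60% of 120 mg = 72 mg.
Total = 60 + 72 = 132 mg.

130 mg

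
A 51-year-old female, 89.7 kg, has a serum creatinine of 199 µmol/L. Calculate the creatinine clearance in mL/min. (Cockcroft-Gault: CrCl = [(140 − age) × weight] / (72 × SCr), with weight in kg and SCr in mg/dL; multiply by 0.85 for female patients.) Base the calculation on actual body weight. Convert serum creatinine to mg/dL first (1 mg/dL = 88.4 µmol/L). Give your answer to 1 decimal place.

SCr = 199 / 88.4 = 2.251 mg/dL
CrCl = (140 − 51) × 89.7 / (72 × 2.251) × 0.85 = 7983.3 / 162.07 × 0.85 ≈ 41.9 mL/min

41.9 mL/min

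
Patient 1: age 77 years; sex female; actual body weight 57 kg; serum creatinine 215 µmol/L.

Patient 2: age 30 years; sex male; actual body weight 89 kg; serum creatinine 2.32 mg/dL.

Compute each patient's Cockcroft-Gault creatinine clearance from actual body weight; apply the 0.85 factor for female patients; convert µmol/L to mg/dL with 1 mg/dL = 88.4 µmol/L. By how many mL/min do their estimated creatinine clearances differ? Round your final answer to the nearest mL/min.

41 mL/min

Patient 1: SCr = 215 / 88.4 = 2.432 mg/dL
Patient 1: CrCl = (140 − 77) × 57 / (72 × 2.432) × 0.85 = 3591.0 / 175.10 × 0.85 ≈ 17.4 mL/min
Patient 2: CrCl = (140 − 30) × 89 / (72 × 2.32) = 9790.0 / 167.04 ≈ 58.6 mL/min
|17.4 − 58.6| = 41.2 mL/min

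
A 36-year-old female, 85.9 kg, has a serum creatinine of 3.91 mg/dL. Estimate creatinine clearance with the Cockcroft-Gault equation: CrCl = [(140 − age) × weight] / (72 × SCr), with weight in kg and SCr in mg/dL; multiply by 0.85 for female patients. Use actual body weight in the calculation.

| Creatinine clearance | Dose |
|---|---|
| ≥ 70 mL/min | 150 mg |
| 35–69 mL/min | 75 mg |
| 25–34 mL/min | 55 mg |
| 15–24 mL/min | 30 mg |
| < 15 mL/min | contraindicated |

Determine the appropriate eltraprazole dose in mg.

55 mg

CrCl = (140 − 36) × 85.9 / (72 × 3.91) × 0.85 = 8933.6 / 281.52 × 0.85 ≈ 27.0 mL/min
CrCl ≈ 27 mL/min → bracket 25–34 mL/min.
Dose for this bracket: 55 mg.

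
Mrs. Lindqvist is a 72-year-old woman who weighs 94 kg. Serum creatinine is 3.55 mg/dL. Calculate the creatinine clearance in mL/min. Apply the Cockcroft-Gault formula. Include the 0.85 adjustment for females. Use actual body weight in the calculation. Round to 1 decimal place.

21.3 mL/min

CrCl = (140 − 72) × 94 / (72 × 3.55) × 0.85 = 6392.0 / 255.60 × 0.85 ≈ 21.3 mL/min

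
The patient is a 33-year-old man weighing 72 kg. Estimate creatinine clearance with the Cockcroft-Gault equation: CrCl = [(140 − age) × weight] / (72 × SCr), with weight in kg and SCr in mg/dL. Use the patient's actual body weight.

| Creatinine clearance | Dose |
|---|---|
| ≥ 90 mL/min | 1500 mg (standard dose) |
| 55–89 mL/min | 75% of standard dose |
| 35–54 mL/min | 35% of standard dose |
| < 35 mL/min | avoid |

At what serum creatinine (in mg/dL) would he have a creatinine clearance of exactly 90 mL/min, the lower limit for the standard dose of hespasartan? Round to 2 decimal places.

Standard dose requires CrCl ≥ 90 mL/min.
Set (140 − 33) × 72 / (72 × SCr) = 90
SCr = (140 − 33) × 72 / (72 × 90) = 1.189 mg/dL

1.19 mg/dL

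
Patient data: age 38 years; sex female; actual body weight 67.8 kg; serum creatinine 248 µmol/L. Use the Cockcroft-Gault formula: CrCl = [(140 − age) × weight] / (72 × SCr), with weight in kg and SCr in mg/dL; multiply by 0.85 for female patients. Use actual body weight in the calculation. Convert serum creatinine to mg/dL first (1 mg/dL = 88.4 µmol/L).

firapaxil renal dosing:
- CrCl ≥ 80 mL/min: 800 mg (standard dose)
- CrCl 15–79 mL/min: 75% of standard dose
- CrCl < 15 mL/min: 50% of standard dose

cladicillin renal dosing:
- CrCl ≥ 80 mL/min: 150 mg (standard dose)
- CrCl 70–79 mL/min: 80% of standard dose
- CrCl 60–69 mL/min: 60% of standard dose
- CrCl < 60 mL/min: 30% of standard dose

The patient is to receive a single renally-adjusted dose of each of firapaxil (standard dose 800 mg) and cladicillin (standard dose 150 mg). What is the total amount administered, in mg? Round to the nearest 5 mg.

645 mg

SCr = 248 / 88.4 = 2.805 mg/dL
CrCl = (140 − 38) × 67.8 / (72 × 2.805) × 0.85 = 6915.6 / 201.96 × 0.85 ≈ 29.1 mL/min
CrCl ≈ 29 mL/min.
firapaxil: 15–79 mL/min → 75% of 800 mg = 600 mg.
cladicillin: < 60 mL/min → 30% of 150 mg = 45 mg.
Total = 600 + 45 = 645 mg.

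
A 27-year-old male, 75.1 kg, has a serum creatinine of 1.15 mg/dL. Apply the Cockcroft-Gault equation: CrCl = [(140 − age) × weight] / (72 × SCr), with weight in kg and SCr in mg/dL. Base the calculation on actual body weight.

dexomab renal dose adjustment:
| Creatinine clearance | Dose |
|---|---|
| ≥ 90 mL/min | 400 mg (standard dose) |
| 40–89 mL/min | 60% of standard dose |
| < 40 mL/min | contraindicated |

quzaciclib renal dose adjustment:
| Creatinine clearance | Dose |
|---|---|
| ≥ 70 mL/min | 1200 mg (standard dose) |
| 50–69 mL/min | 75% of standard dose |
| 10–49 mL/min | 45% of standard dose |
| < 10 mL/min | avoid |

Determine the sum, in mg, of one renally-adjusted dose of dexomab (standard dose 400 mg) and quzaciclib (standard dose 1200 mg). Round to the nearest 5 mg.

1600 mg

CrCl = (140 − 27) × 75.1 / (72 × 1.15) = 8486.3 / 82.80 ≈ 102.5 mL/min
CrCl ≈ 102 mL/min.
dexomab: ≥ 90 mL/min → 100% of 400 mg = 400 mg.
quzaciclib: ≥ 70 mL/min → 100% of 1200 mg = 1200 mg.
Total = 400 + 1200 = 1600 mg.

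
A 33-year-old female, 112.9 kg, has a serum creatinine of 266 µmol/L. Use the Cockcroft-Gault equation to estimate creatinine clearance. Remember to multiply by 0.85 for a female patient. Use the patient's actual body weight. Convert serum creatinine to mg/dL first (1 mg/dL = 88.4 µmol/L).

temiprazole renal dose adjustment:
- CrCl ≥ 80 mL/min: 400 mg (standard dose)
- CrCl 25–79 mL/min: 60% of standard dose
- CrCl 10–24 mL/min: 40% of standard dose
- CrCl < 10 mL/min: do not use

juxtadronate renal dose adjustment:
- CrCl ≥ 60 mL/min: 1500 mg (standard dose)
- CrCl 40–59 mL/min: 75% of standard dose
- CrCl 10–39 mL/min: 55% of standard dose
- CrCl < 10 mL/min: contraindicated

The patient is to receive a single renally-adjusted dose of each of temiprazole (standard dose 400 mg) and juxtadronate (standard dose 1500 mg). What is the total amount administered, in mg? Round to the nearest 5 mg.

SCr = 266 / 88.4 = 3.009 mg/dL
CrCl = (140 − 33) × 112.9 / (72 × 3.009) × 0.85 = 12080.3 / 216.65 × 0.85 ≈ 47.4 mL/min
CrCl ≈ 47 mL/min.
temiprazole: 25–79 mL/min → 60% of 400 mg = 240 mg.
juxtadronate: 40–59 mL/min → 75% of 1500 mg = 1125 mg.
Total = 240 + 1125 = 1365 mg.

1365 mg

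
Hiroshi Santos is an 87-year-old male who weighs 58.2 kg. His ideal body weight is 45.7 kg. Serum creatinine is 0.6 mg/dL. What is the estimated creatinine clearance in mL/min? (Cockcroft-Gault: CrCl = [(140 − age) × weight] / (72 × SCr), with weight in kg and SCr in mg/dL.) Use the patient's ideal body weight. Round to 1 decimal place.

56.1 mL/min

CrCl = (140 − 87) × 45.7 / (72 × 0.6) = 2422.1 / 43.20 ≈ 56.1 mL/min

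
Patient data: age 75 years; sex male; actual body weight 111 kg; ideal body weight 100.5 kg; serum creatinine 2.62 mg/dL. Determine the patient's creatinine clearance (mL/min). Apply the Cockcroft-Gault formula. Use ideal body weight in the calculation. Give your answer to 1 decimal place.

34.6 mL/min

CrCl = (140 − 75) × 100.5 / (72 × 2.62) = 6532.5 / 188.64 ≈ 34.6 mL/min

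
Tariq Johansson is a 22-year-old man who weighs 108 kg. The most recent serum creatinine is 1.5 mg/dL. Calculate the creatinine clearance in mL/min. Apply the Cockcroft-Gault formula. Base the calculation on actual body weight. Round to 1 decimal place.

CrCl = (140 − 22) × 108 / (72 × 1.5) = 12744.0 / 108.00 ≈ 118.0 mL/min

118.0 mL/min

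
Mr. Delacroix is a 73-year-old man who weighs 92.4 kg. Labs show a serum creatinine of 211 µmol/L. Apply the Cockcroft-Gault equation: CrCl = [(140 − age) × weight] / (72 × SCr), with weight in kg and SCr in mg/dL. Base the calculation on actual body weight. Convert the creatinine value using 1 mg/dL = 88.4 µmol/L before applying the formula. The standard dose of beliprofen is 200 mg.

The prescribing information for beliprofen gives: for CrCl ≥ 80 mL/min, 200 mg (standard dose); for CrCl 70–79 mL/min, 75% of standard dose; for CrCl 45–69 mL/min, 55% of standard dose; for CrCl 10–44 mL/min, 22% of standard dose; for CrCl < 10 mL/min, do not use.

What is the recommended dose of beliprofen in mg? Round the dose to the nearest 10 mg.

40 mg

SCr = 211 / 88.4 = 2.387 mg/dL
CrCl = (140 − 73) × 92.4 / (72 × 2.387) = 6190.8 / 171.86 ≈ 36.0 mL/min
CrCl ≈ 36 mL/min → bracket 10–44 mL/min.
22% of 200 mg = 44 mg → 40 mg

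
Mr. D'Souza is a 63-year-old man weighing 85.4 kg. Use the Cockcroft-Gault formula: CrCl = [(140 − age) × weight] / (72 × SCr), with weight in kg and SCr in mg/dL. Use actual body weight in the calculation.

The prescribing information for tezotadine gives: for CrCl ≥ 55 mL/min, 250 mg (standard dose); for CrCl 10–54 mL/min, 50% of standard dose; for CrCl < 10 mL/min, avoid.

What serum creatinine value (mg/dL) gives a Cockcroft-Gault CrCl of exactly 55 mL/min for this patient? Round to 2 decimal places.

1.66 mg/dL

Standard dose requires CrCl ≥ 55 mL/min.
Set (140 − 63) × 85.4 / (72 × SCr) = 55
SCr = (140 − 63) × 85.4 / (72 × 55) = 1.661 mg/dL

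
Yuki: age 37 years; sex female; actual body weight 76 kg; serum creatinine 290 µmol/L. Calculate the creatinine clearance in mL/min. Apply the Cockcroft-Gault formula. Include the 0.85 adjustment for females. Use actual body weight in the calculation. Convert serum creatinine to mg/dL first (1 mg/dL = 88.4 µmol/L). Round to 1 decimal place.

28.2 mL/min

SCr = 290 / 88.4 = 3.281 mg/dL
CrCl = (140 − 37) × 76 / (72 × 3.281) × 0.85 = 7828.0 / 236.23 × 0.85 ≈ 28.2 mL/min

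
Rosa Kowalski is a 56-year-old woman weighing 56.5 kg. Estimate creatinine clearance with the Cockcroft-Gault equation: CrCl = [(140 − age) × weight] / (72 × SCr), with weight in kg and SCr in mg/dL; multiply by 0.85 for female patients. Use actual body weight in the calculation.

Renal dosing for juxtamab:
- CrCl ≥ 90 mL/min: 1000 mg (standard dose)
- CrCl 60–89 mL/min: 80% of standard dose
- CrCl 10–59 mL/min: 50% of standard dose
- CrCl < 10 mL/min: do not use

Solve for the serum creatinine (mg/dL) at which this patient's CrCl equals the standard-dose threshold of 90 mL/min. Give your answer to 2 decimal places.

Standard dose requires CrCl ≥ 90 mL/min.
Set (140 − 56) × 56.5 × 0.85 / (72 × SCr) = 90
SCr = (140 − 56) × 56.5 × 0.85 / (72 × 90) = 0.623 mg/dL

0.62 mg/dL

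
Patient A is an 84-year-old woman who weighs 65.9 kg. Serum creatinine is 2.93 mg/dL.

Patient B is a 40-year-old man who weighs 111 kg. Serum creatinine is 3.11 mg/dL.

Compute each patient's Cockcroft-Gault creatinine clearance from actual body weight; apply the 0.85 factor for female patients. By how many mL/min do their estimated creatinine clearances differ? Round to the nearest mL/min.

35 mL/min

Patient A: CrCl = (140 − 84) × 65.9 / (72 × 2.93) × 0.85 = 3690.4 / 210.96 × 0.85 ≈ 14.9 mL/min
Patient B: CrCl = (140 − 40) × 111 / (72 × 3.11) = 11100.0 / 223.92 ≈ 49.6 mL/min
|14.9 − 49.6| = 34.7 mL/min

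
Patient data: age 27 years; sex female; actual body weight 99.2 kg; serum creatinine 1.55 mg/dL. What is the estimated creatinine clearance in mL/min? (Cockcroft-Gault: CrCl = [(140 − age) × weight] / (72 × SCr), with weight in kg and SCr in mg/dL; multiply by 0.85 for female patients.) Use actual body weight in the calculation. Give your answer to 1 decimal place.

CrCl = (140 − 27) × 99.2 / (72 × 1.55) × 0.85 = 11209.6 / 111.60 × 0.85 ≈ 85.4 mL/min

85.4 mL/min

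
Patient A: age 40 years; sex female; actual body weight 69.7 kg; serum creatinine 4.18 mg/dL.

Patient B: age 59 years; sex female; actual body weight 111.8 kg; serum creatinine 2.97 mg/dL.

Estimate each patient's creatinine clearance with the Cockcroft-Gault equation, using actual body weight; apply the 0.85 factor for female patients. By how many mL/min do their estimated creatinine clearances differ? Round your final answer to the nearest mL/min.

Patient A: CrCl = (140 − 40) × 69.7 / (72 × 4.18) × 0.85 = 6970.0 / 300.96 × 0.85 ≈ 19.7 mL/min
Patient B: CrCl = (140 − 59) × 111.8 / (72 × 2.97) × 0.85 = 9055.8 / 213.84 × 0.85 ≈ 36.0 mL/min
|19.7 − 36.0| = 16.3 mL/min

16 mL/min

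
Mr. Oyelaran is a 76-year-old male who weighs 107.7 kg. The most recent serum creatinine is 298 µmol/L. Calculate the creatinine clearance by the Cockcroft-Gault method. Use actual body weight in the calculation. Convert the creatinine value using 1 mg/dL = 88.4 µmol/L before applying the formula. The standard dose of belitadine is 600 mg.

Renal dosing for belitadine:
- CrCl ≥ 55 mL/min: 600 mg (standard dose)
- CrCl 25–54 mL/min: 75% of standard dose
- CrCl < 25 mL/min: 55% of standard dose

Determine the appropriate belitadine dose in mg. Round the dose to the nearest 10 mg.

450 mg

SCr = 298 / 88.4 = 3.371 mg/dL
CrCl = (140 − 76) × 107.7 / (72 × 3.371) = 6892.8 / 242.71 ≈ 28.4 mL/min
CrCl ≈ 28 mL/min → bracket 25–54 mL/min.
75% of 600 mg = 450 mg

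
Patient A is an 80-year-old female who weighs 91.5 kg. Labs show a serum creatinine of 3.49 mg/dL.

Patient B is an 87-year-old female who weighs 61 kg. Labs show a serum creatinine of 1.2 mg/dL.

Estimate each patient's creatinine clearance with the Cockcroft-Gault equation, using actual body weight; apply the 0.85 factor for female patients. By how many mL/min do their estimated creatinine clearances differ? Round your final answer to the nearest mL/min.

Patient A: CrCl = (140 − 80) × 91.5 / (72 × 3.49) × 0.85 = 5490.0 / 251.28 × 0.85 ≈ 18.6 mL/min
Patient B: CrCl = (140 − 87) × 61 / (72 × 1.2) × 0.85 = 3233.0 / 86.40 × 0.85 ≈ 31.8 mL/min
|18.6 − 31.8| = 13.2 mL/min

13 mL/min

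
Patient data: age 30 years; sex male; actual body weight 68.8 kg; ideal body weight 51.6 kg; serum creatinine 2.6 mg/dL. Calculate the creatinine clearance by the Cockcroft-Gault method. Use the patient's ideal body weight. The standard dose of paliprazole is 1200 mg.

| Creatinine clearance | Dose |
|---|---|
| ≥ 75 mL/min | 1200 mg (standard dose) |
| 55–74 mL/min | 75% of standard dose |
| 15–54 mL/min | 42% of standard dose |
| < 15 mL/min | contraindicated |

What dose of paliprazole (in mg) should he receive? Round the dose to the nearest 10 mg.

CrCl = (140 − 30) × 51.6 / (72 × 2.6) = 5676.0 / 187.20 ≈ 30.3 mL/min
CrCl ≈ 30 mL/min → bracket 15–54 mL/min.
42% of 1200 mg = 504 mg → 500 mg

500 mg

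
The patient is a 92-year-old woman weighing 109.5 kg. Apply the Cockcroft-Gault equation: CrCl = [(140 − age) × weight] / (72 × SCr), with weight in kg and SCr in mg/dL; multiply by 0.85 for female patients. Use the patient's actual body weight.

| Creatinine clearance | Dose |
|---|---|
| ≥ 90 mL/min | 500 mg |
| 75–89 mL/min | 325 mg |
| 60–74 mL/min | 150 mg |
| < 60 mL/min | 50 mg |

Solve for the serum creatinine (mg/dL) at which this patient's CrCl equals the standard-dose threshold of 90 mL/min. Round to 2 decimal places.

0.69 mg/dL

Standard dose requires CrCl ≥ 90 mL/min.
Set (140 − 92) × 109.5 × 0.85 / (72 × SCr) = 90
SCr = (140 − 92) × 109.5 × 0.85 / (72 × 90) = 0.689 mg/dL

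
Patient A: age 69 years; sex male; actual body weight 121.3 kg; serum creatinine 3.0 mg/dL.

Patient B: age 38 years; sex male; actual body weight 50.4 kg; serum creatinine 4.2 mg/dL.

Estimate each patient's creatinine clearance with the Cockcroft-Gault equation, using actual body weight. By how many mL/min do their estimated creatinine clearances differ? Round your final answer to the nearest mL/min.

23 mL/min

Patient A: CrCl = (140 − 69) × 121.3 / (72 × 3) = 8612.3 / 216.00 ≈ 39.9 mL/min
Patient B: CrCl = (140 − 38) × 50.4 / (72 × 4.2) = 5140.8 / 302.40 ≈ 17.0 mL/min
|39.9 − 17.0| = 22.9 mL/min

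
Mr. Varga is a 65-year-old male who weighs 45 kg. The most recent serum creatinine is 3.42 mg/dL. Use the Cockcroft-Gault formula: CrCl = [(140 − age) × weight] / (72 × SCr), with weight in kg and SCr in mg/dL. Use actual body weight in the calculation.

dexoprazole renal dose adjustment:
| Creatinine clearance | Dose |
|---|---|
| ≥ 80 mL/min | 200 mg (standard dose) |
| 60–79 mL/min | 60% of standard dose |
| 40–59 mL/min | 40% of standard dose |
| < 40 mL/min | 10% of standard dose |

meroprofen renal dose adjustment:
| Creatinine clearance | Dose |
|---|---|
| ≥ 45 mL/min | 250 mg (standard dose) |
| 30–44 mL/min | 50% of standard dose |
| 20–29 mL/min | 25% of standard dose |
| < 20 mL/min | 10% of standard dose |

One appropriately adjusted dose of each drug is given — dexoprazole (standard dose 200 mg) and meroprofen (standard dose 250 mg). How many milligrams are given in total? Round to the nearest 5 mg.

45 mg

CrCl = (140 − 65) × 45 / (72 × 3.42) = 3375.0 / 246.24 ≈ 13.7 mL/min
CrCl ≈ 14 mL/min.
dexoprazole: < 40 mL/min → 10% of 200 mg = 20 mg.
meroprofen: < 20 mL/min → 10% of 250 mg = 25 mg.
Total = 20 + 25 = 45 mg.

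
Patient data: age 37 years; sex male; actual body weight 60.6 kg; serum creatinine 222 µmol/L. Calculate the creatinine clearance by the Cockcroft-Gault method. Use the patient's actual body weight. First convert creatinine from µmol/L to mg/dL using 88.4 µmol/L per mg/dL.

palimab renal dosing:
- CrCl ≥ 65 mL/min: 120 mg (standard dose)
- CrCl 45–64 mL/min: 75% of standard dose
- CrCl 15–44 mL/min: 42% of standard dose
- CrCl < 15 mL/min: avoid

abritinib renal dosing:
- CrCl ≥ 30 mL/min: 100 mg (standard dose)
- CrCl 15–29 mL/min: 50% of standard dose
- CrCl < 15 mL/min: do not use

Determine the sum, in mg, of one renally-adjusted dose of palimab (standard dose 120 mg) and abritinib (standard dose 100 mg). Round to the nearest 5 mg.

SCr = 222 / 88.4 = 2.511 mg/dL
CrCl = (140 − 37) × 60.6 / (72 × 2.511) = 6241.8 / 180.79 ≈ 34.5 mL/min
CrCl ≈ 35 mL/min.
palimab: 15–44 mL/min → 42% of 120 mg = 50.4 mg.
abritinib: ≥ 30 mL/min → 100% of 100 mg = 100 mg.
Total = 50.4 + 100 = 150.4 mg.

150 mg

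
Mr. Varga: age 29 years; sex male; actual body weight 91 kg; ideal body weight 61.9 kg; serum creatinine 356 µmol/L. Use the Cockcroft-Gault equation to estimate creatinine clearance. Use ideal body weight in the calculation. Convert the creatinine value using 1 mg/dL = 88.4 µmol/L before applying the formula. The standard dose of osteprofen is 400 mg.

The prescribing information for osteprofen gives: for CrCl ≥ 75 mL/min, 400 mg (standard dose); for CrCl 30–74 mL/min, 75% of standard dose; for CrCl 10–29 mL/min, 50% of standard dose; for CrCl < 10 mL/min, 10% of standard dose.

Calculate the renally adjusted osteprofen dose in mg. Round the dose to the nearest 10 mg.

200 mg

SCr = 356 / 88.4 = 4.027 mg/dL
CrCl = (140 − 29) × 61.9 / (72 × 4.027) = 6870.9 / 289.94 ≈ 23.7 mL/min
CrCl ≈ 24 mL/min → bracket 10–29 mL/min.
50% of 400 mg = 200 mg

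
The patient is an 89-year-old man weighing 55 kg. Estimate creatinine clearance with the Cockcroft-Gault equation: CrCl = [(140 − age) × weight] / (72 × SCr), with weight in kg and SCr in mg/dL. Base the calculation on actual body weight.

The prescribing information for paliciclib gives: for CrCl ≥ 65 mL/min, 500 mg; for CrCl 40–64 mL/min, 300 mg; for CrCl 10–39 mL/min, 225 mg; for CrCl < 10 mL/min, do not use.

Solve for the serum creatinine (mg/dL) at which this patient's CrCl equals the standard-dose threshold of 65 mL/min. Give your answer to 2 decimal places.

0.60 mg/dL

Standard dose requires CrCl ≥ 65 mL/min.
Set (140 − 89) × 55 / (72 × SCr) = 65
SCr = (140 − 89) × 55 / (72 × 65) = 0.599 mg/dL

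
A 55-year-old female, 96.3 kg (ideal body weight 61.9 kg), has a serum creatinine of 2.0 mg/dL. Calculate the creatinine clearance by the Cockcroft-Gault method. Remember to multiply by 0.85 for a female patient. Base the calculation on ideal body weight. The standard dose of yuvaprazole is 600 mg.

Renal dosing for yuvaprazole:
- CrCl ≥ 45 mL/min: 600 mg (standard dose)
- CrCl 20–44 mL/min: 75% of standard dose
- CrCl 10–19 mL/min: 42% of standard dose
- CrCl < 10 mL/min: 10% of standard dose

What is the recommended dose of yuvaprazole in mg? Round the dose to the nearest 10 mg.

CrCl = (140 − 55) × 61.9 / (72 × 2) × 0.85 = 5261.5 / 144.00 × 0.85 ≈ 31.1 mL/min
CrCl ≈ 31 mL/min → bracket 20–44 mL/min.
75% of 600 mg = 450 mg

450 mg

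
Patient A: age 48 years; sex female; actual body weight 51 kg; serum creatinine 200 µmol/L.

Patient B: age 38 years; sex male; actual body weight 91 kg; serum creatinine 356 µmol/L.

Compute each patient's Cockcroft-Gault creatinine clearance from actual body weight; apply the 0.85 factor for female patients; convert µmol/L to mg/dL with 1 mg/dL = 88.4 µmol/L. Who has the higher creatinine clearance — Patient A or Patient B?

Patient B

Patient A: SCr = 200 / 88.4 = 2.262 mg/dL
Patient A: CrCl = (140 − 48) × 51 / (72 × 2.262) × 0.85 = 4692.0 / 162.86 × 0.85 ≈ 24.5 mL/min
Patient B: SCr = 356 / 88.4 = 4.027 mg/dL
Patient B: CrCl = (140 − 38) × 91 / (72 × 4.027) = 9282.0 / 289.94 ≈ 32.0 mL/min
24.5 vs 32.0 mL/min → Patient B is higher.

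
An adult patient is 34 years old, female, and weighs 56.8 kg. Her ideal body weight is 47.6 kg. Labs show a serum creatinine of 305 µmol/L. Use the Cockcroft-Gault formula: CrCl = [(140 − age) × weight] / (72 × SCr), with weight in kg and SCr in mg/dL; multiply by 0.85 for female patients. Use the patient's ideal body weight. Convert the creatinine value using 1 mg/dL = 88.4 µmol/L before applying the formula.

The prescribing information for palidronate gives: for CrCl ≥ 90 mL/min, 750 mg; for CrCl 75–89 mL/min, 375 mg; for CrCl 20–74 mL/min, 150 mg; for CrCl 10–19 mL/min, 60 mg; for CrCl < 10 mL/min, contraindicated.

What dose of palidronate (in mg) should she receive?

60 mg

SCr = 305 / 88.4 = 3.45 mg/dL
CrCl = (140 − 34) × 47.6 / (72 × 3.45) × 0.85 = 5045.6 / 248.40 × 0.85 ≈ 17.3 mL/min
CrCl ≈ 17 mL/min → bracket 10–19 mL/min.
Dose for this bracket: 60 mg.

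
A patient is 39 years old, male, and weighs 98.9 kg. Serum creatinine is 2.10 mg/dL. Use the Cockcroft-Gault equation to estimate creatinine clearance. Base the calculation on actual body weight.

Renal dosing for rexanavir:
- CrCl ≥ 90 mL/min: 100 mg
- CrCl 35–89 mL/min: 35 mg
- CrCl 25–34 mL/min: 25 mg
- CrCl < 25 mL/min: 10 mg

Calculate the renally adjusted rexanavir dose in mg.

35 mg

CrCl = (140 − 39) × 98.9 / (72 × 2.1) = 9988.9 / 151.20 ≈ 66.1 mL/min
CrCl ≈ 66 mL/min → bracket 35–89 mL/min.
Dose for this bracket: 35 mg.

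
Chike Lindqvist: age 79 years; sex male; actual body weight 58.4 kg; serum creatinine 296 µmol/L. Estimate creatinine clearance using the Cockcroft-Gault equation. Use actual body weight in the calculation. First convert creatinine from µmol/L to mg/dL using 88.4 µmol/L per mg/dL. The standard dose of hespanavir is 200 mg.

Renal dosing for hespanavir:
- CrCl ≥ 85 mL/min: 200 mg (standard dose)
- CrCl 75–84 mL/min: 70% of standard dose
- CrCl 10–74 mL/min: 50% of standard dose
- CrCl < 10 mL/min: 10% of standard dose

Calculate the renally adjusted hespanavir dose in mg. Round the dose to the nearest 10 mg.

100 mg

SCr = 296 / 88.4 = 3.348 mg/dL
CrCl = (140 − 79) × 58.4 / (72 × 3.348) = 3562.4 / 241.06 ≈ 14.8 mL/min
CrCl ≈ 15 mL/min → bracket 10–74 mL/min.
50% of 200 mg = 100 mg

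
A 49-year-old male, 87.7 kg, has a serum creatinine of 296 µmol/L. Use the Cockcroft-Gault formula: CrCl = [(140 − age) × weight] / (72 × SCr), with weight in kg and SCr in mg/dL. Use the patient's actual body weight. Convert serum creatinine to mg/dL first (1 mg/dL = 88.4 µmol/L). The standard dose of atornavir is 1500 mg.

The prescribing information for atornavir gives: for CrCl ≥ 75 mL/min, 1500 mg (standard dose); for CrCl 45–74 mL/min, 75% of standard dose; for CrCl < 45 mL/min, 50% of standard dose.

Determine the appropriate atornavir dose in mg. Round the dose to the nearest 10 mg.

750 mg

SCr = 296 / 88.4 = 3.348 mg/dL
CrCl = (140 − 49) × 87.7 / (72 × 3.348) = 7980.7 / 241.06 ≈ 33.1 mL/min
CrCl ≈ 33 mL/min → bracket < 45 mL/min.
50% of 1500 mg = 750 mg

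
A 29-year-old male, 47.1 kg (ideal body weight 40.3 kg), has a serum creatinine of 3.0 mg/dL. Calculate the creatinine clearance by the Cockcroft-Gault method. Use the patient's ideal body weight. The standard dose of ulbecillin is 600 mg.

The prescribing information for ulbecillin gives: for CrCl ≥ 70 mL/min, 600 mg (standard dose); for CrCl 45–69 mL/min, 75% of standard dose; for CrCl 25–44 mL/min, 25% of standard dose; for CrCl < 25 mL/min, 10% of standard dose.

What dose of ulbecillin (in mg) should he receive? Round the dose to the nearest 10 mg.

CrCl = (140 − 29) × 40.3 / (72 × 3) = 4473.3 / 216.00 ≈ 20.7 mL/min
CrCl ≈ 21 mL/min → bracket < 25 mL/min.
10% of 600 mg = 60 mg

60 mg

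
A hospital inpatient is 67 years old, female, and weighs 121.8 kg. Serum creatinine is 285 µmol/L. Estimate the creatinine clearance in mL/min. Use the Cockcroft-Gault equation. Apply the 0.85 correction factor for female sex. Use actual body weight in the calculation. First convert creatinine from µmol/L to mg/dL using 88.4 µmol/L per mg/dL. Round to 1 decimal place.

32.6 mL/min

SCr = 285 / 88.4 = 3.224 mg/dL
CrCl = (140 − 67) × 121.8 / (72 × 3.224) × 0.85 = 8891.4 / 232.13 × 0.85 ≈ 32.6 mL/min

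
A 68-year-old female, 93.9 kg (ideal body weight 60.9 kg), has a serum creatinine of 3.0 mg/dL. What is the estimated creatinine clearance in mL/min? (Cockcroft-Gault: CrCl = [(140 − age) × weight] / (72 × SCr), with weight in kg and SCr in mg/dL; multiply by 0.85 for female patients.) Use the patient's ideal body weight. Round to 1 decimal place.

17.3 mL/min

CrCl = (140 − 68) × 60.9 / (72 × 3) × 0.85 = 4384.8 / 216.00 × 0.85 ≈ 17.3 mL/min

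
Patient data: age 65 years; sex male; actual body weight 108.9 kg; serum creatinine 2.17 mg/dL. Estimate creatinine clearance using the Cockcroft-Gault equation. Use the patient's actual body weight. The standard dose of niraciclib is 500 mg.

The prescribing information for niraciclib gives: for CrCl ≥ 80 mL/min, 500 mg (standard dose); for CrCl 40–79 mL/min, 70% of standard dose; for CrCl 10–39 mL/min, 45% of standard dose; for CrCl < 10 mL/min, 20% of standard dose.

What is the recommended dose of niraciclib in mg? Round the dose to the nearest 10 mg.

350 mg

CrCl = (140 − 65) × 108.9 / (72 × 2.17) = 8167.5 / 156.24 ≈ 52.3 mL/min
CrCl ≈ 52 mL/min → bracket 40–79 mL/min.
70% of 500 mg = 350 mg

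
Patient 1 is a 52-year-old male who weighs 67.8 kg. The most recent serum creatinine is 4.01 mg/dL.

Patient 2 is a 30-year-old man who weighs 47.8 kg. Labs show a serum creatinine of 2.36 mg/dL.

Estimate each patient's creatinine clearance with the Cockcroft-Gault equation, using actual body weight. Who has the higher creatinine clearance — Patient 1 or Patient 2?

Patient 2

Patient 1: CrCl = (140 − 52) × 67.8 / (72 × 4.01) = 5966.4 / 288.72 ≈ 20.7 mL/min
Patient 2: CrCl = (140 − 30) × 47.8 / (72 × 2.36) = 5258.0 / 169.92 ≈ 30.9 mL/min
20.7 vs 30.9 mL/min → Patient 2 is higher.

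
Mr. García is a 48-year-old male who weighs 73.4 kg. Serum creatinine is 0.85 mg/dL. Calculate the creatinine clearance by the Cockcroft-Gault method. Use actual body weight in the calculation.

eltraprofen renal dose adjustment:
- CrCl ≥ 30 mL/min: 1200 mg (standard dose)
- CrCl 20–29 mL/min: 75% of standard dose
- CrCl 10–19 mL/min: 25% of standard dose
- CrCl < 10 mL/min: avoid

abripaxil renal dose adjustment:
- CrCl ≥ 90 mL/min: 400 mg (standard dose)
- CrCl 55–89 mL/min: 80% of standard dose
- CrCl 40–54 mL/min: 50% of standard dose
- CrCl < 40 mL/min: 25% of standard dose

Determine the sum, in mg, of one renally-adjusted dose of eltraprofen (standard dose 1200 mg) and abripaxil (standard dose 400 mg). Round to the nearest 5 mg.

1600 mg

CrCl = (140 − 48) × 73.4 / (72 × 0.85) = 6752.8 / 61.20 ≈ 110.3 mL/min
CrCl ≈ 110 mL/min.
eltraprofen: ≥ 30 mL/min → 100% of 1200 mg = 1200 mg.
abripaxil: ≥ 90 mL/min → 100% of 400 mg = 400 mg.
Total = 1200 + 400 = 1600 mg.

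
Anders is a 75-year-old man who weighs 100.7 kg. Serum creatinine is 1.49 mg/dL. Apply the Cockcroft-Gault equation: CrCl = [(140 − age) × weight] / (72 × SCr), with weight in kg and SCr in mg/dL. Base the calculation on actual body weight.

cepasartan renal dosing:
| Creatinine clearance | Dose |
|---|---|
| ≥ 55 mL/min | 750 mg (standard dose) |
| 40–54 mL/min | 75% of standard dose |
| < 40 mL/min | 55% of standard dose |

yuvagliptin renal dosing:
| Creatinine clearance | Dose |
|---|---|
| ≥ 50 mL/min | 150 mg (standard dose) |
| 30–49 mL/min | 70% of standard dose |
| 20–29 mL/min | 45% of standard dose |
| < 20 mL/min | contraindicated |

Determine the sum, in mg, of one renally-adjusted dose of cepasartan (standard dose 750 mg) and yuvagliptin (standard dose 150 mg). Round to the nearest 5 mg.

900 mg

CrCl = (140 − 75) × 100.7 / (72 × 1.49) = 6545.5 / 107.28 ≈ 61.0 mL/min
CrCl ≈ 61 mL/min.
cepasartan: ≥ 55 mL/min → 100% of 750 mg = 750 mg.
yuvagliptin: ≥ 50 mL/min → 100% of 150 mg = 150 mg.
Total = 750 + 150 = 900 mg.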